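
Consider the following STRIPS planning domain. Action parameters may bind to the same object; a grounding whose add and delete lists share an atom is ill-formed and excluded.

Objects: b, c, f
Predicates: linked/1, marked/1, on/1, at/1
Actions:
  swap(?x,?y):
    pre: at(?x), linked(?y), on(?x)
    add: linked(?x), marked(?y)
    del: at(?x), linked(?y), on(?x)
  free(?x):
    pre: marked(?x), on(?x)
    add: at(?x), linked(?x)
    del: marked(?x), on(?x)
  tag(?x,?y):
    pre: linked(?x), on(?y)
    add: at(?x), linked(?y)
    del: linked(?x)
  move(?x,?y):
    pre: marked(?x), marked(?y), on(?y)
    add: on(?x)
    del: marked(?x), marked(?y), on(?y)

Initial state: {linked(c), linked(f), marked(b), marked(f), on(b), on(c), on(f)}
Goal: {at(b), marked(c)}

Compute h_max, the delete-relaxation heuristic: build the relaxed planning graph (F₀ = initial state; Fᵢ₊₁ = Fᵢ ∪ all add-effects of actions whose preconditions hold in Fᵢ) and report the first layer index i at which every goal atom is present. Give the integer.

F0 = init (7 atoms)
F1 = F0 ∪ {at(b), at(c), at(f), linked(b)}  (11 atoms)
F2 = F1 ∪ {marked(c)}  (12 atoms)
goal ⊆ F2  ⇒  h_max = 2

2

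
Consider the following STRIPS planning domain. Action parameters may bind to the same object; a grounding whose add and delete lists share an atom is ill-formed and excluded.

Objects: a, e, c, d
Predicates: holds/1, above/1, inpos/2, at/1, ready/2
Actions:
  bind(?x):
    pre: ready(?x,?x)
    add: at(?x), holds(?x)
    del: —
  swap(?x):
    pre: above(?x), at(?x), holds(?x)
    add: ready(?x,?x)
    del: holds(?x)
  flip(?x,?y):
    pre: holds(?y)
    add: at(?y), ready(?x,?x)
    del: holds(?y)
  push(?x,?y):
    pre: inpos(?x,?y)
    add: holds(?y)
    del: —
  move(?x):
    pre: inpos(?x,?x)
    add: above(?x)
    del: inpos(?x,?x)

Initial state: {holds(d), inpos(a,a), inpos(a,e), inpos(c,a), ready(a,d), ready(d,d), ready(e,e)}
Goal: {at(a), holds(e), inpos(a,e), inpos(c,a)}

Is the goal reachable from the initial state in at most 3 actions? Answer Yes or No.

Yes

1. bind(e)  →  {at(e), holds(d), holds(e), inpos(a,a), inpos(a,e), inpos(c,a), ready(a,d), ready(d,d), ready(e,e)}
2. flip(a,d)  →  {at(d), at(e), holds(e), inpos(a,a), inpos(a,e), inpos(c,a), ready(a,a), ready(a,d), ready(d,d), ready(e,e)}
3. bind(a)  →  {at(a), at(d), at(e), holds(a), holds(e), inpos(a,a), inpos(a,e), inpos(c,a), ready(a,a), ready(a,d), ready(d,d), ready(e,e)}
optimal plan length = 3; 3 ≤ 3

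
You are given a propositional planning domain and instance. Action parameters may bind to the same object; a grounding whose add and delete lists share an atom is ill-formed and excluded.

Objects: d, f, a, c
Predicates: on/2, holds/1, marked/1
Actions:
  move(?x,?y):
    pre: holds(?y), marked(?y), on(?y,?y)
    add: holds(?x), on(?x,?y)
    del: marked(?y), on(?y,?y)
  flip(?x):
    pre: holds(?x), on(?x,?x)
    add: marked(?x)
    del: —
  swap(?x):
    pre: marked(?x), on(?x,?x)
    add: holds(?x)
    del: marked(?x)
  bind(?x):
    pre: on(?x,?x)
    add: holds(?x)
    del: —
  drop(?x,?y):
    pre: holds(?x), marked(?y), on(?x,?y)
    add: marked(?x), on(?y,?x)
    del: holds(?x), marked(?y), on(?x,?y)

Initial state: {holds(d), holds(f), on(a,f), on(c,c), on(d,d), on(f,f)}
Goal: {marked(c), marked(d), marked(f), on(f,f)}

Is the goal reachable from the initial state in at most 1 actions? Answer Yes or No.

1. flip(d)  →  {holds(d), holds(f), marked(d), on(a,f), on(c,c), on(d,d), on(f,f)}
2. flip(f)  →  {holds(d), holds(f), marked(d), marked(f), on(a,f), on(c,c), on(d,d), on(f,f)}
3. bind(c)  →  {holds(c), holds(d), holds(f), marked(d), marked(f), on(a,f), on(c,c), on(d,d), on(f,f)}
4. flip(c)  →  {holds(c), holds(d), holds(f), marked(c), marked(d), marked(f), on(a,f), on(c,c), on(d,d), on(f,f)}
optimal plan length = 4; 4 > 1

No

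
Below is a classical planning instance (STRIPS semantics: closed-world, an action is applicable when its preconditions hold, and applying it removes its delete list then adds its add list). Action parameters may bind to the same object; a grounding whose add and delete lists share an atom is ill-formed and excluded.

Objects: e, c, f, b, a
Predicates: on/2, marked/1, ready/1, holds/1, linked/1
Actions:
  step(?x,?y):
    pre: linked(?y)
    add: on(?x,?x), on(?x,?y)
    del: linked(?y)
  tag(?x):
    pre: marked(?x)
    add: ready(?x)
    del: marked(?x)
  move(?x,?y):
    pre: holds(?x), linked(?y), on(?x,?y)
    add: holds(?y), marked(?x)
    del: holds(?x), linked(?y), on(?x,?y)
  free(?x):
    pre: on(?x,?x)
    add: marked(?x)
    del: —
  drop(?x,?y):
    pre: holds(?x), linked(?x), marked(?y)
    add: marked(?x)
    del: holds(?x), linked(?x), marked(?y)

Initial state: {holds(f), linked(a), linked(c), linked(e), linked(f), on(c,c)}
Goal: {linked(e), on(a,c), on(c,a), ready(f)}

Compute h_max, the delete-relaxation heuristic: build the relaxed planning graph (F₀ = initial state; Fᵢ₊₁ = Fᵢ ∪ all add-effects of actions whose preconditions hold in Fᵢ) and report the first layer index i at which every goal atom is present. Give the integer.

F0 = init (6 atoms)
F1 = F0 ∪ {marked(c), on(a,a), on(a,c), on(a,e), on(a,f), on(b,a), on(b,b), on(b,c), on(b,e), on(b,f), on(c,a), on(c,e), on(c,f), on(e,a), on(e,c), on(e,e), on(e,f), on(f,a), on(f,c), on(f,e), on(f,f)}  (27 atoms)
F2 = F1 ∪ {holds(a), holds(c), holds(e), marked(a), marked(b), marked(e), marked(f), ready(c)}  (35 atoms)
F3 = F2 ∪ {ready(a), ready(b), ready(e), ready(f)}  (39 atoms)
goal ⊆ F3  ⇒  h_max = 3

3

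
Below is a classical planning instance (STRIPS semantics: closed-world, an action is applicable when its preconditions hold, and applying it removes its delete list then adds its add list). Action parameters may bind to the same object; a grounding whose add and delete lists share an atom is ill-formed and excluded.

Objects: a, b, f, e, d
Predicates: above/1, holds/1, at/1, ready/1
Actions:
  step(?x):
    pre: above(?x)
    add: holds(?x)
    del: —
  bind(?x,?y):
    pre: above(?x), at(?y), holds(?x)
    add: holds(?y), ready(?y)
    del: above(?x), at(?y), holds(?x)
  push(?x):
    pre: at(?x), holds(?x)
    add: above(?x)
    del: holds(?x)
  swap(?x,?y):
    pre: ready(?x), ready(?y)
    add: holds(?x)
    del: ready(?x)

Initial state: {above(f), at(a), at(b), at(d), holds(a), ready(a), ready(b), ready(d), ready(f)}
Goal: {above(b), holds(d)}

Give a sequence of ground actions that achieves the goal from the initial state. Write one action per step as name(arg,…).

1. swap(b,a)  →  {above(f), at(a), at(b), at(d), holds(a), holds(b), ready(a), ready(d), ready(f)}
2. push(b)  →  {above(b), above(f), at(a), at(b), at(d), holds(a), ready(a), ready(d), ready(f)}
3. swap(d,a)  →  {above(b), above(f), at(a), at(b), at(d), holds(a), holds(d), ready(a), ready(f)}

swap(b,a); push(b); swap(d,a)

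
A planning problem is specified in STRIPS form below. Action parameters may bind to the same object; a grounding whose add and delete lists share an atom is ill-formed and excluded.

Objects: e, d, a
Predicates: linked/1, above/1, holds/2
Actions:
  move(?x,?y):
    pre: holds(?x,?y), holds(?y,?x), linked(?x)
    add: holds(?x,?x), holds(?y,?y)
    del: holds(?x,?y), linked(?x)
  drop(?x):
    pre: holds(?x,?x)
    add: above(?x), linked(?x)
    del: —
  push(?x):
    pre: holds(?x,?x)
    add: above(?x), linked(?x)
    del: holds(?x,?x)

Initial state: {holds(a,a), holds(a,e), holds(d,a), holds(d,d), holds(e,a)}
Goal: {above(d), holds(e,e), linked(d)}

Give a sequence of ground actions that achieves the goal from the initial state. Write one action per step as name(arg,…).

drop(d); drop(a); move(a,e)

1. drop(d)  →  {above(d), holds(a,a), holds(a,e), holds(d,a), holds(d,d), holds(e,a), linked(d)}
2. drop(a)  →  {above(a), above(d), holds(a,a), holds(a,e), holds(d,a), holds(d,d), holds(e,a), linked(a), linked(d)}
3. move(a,e)  →  {above(a), above(d), holds(a,a), holds(d,a), holds(d,d), holds(e,a), holds(e,e), linked(d)}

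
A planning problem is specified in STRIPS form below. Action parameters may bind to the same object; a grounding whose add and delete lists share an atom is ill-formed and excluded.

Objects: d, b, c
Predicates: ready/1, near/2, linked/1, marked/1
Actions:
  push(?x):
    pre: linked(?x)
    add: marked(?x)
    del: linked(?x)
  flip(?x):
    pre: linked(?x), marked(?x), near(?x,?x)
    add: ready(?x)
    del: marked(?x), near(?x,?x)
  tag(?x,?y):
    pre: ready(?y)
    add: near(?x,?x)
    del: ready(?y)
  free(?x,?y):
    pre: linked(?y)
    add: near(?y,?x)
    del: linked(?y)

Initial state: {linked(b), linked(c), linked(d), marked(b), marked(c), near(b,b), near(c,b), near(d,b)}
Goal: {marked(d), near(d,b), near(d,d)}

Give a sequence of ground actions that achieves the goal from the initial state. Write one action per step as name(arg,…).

push(d); flip(b); tag(d,b)

1. push(d)  →  {linked(b), linked(c), marked(b), marked(c), marked(d), near(b,b), near(c,b), near(d,b)}
2. flip(b)  →  {linked(b), linked(c), marked(c), marked(d), near(c,b), near(d,b), ready(b)}
3. tag(d,b)  →  {linked(b), linked(c), marked(c), marked(d), near(c,b), near(d,b), near(d,d)}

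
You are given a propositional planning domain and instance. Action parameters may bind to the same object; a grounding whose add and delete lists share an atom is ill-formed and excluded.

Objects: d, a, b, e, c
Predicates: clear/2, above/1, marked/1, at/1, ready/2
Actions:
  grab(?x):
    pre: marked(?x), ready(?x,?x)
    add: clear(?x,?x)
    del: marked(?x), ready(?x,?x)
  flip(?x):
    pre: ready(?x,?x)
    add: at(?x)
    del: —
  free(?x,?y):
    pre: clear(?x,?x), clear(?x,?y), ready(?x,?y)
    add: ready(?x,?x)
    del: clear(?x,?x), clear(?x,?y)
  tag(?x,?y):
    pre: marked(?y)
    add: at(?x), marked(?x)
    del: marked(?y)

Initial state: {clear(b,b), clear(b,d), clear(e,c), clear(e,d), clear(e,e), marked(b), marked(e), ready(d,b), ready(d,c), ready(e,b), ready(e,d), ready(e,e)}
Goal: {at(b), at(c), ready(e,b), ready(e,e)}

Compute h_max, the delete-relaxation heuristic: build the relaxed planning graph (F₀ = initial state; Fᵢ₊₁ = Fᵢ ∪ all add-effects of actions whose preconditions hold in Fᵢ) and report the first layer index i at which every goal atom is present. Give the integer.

F0 = init (12 atoms)
F1 = F0 ∪ {at(a), at(b), at(c), at(d), at(e), marked(a), marked(c), marked(d)}  (20 atoms)
goal ⊆ F1  ⇒  h_max = 1

1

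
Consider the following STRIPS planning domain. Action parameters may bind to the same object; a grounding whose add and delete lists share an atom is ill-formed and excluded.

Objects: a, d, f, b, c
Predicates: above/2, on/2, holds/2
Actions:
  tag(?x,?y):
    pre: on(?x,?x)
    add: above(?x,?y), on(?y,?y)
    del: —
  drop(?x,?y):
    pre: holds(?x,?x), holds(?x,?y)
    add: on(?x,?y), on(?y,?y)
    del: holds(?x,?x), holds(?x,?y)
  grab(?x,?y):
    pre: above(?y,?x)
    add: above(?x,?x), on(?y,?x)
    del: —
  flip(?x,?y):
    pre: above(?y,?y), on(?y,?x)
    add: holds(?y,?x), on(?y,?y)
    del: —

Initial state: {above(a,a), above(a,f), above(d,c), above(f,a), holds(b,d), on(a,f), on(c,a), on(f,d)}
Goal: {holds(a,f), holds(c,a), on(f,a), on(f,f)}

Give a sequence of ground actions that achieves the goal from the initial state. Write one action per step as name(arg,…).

1. grab(a,f)  →  {above(a,a), above(a,f), above(d,c), above(f,a), holds(b,d), on(a,f), on(c,a), on(f,a), on(f,d)}
2. grab(c,d)  →  {above(a,a), above(a,f), above(c,c), above(d,c), above(f,a), holds(b,d), on(a,f), on(c,a), on(d,c), on(f,a), on(f,d)}
3. flip(a,c)  →  {above(a,a), above(a,f), above(c,c), above(d,c), above(f,a), holds(b,d), holds(c,a), on(a,f), on(c,a), on(c,c), on(d,c), on(f,a), on(f,d)}
4. tag(c,f)  →  {above(a,a), above(a,f), above(c,c), above(c,f), above(d,c), above(f,a), holds(b,d), holds(c,a), on(a,f), on(c,a), on(c,c), on(d,c), on(f,a), on(f,d), on(f,f)}
5. flip(f,a)  →  {above(a,a), above(a,f), above(c,c), above(c,f), above(d,c), above(f,a), holds(a,f), holds(b,d), holds(c,a), on(a,a), on(a,f), on(c,a), on(c,c), on(d,c), on(f,a), on(f,d), on(f,f)}

grab(a,f); grab(c,d); flip(a,c); tag(c,f); flip(f,a)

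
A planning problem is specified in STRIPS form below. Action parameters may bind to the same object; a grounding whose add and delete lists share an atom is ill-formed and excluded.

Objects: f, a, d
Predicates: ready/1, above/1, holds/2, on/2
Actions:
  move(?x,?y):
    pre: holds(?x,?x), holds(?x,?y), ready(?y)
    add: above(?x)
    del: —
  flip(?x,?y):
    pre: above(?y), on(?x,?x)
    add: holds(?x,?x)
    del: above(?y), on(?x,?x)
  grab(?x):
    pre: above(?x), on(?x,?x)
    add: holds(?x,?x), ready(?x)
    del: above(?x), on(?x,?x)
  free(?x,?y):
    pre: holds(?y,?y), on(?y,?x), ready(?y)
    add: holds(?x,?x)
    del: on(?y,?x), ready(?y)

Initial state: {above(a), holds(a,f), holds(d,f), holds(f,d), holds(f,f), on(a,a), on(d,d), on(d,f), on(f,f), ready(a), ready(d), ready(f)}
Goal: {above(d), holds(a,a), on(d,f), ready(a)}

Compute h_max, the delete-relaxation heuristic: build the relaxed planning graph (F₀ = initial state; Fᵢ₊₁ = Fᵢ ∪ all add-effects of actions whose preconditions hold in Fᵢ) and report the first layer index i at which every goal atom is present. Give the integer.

2

F0 = init (12 atoms)
F1 = F0 ∪ {above(f), holds(a,a), holds(d,d)}  (15 atoms)
F2 = F1 ∪ {above(d)}  (16 atoms)
goal ⊆ F2  ⇒  h_max = 2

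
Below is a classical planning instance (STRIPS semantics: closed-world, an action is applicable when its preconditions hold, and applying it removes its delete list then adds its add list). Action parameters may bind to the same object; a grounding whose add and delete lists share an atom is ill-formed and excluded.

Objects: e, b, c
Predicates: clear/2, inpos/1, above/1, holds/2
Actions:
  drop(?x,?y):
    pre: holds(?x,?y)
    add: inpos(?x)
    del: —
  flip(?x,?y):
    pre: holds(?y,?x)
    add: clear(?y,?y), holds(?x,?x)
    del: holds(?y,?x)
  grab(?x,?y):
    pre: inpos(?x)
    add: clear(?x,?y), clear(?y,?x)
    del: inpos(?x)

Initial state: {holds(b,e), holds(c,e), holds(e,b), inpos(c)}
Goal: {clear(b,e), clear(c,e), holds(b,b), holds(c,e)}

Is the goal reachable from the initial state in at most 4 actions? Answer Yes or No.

Yes

1. drop(e,b)  →  {holds(b,e), holds(c,e), holds(e,b), inpos(c), inpos(e)}
2. flip(b,e)  →  {clear(e,e), holds(b,b), holds(b,e), holds(c,e), inpos(c), inpos(e)}
3. grab(e,b)  →  {clear(b,e), clear(e,b), clear(e,e), holds(b,b), holds(b,e), holds(c,e), inpos(c)}
4. grab(c,e)  →  {clear(b,e), clear(c,e), clear(e,b), clear(e,c), clear(e,e), holds(b,b), holds(b,e), holds(c,e)}
optimal plan length = 4; 4 ≤ 4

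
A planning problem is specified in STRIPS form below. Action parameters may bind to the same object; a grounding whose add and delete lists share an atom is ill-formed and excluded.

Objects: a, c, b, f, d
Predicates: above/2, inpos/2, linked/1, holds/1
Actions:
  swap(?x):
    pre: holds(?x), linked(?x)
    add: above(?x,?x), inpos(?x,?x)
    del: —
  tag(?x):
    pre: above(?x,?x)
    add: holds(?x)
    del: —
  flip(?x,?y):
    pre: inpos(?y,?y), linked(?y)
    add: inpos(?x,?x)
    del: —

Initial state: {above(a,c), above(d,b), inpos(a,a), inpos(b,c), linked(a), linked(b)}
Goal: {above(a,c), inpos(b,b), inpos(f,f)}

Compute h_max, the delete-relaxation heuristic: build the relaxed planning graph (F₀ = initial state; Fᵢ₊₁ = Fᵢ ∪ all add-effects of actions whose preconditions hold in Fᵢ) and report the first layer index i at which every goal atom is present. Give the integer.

1

F0 = init (6 atoms)
F1 = F0 ∪ {inpos(b,b), inpos(c,c), inpos(d,d), inpos(f,f)}  (10 atoms)
goal ⊆ F1  ⇒  h_max = 1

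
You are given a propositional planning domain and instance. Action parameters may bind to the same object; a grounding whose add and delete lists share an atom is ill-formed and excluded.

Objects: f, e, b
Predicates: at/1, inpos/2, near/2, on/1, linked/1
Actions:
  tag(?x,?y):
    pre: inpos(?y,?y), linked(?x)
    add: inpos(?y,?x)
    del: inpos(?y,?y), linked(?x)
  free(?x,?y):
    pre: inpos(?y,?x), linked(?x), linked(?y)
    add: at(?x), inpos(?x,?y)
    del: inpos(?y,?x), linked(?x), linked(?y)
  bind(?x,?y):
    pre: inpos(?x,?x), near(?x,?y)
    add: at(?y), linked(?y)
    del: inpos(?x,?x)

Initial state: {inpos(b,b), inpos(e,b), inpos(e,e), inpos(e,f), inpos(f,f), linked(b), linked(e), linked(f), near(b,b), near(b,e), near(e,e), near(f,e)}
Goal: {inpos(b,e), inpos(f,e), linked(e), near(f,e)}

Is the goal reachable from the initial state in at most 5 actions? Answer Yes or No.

Yes

1. tag(e,f)  →  {inpos(b,b), inpos(e,b), inpos(e,e), inpos(e,f), inpos(f,e), linked(b), linked(f), near(b,b), near(b,e), near(e,e), near(f,e)}
2. bind(e,e)  →  {at(e), inpos(b,b), inpos(e,b), inpos(e,f), inpos(f,e), linked(b), linked(e), linked(f), near(b,b), near(b,e), near(e,e), near(f,e)}
3. free(b,e)  →  {at(b), at(e), inpos(b,b), inpos(b,e), inpos(e,f), inpos(f,e), linked(f), near(b,b), near(b,e), near(e,e), near(f,e)}
4. bind(b,e)  →  {at(b), at(e), inpos(b,e), inpos(e,f), inpos(f,e), linked(e), linked(f), near(b,b), near(b,e), near(e,e), near(f,e)}
optimal plan length = 4; 4 ≤ 5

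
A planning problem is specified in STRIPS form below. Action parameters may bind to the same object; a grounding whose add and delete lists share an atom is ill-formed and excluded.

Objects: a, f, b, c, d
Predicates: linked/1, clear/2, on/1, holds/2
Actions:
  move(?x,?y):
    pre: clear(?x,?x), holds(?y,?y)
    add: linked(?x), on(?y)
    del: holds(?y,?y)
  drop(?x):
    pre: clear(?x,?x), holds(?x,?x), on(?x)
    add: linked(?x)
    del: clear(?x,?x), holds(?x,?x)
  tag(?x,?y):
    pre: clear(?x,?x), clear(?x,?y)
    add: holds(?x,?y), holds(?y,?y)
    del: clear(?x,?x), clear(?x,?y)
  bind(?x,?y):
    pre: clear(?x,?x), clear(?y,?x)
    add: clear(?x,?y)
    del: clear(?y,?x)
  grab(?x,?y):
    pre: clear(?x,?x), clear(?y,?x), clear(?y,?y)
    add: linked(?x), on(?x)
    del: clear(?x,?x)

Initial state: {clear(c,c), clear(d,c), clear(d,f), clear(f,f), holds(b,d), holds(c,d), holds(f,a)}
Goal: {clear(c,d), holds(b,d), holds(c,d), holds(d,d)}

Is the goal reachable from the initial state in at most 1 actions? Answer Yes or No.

1. bind(f,d)  →  {clear(c,c), clear(d,c), clear(f,d), clear(f,f), holds(b,d), holds(c,d), holds(f,a)}
2. tag(f,d)  →  {clear(c,c), clear(d,c), holds(b,d), holds(c,d), holds(d,d), holds(f,a), holds(f,d)}
3. bind(c,d)  →  {clear(c,c), clear(c,d), holds(b,d), holds(c,d), holds(d,d), holds(f,a), holds(f,d)}
optimal plan length = 3; 3 > 1

No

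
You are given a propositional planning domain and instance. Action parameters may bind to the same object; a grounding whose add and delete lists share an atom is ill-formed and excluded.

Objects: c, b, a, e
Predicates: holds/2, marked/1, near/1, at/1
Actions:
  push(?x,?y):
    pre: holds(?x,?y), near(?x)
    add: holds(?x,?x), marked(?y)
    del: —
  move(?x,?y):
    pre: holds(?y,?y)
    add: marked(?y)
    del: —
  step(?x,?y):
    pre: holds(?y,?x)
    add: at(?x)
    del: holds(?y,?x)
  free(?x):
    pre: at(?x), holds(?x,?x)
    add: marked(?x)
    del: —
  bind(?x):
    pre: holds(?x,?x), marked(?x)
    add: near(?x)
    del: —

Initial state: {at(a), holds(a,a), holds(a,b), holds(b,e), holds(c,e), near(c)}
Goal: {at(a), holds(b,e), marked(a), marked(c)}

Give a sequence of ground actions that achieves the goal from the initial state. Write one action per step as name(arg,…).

push(c,e); push(c,c); move(c,a)

1. push(c,e)  →  {at(a), holds(a,a), holds(a,b), holds(b,e), holds(c,c), holds(c,e), marked(e), near(c)}
2. push(c,c)  →  {at(a), holds(a,a), holds(a,b), holds(b,e), holds(c,c), holds(c,e), marked(c), marked(e), near(c)}
3. move(c,a)  →  {at(a), holds(a,a), holds(a,b), holds(b,e), holds(c,c), holds(c,e), marked(a), marked(c), marked(e), near(c)}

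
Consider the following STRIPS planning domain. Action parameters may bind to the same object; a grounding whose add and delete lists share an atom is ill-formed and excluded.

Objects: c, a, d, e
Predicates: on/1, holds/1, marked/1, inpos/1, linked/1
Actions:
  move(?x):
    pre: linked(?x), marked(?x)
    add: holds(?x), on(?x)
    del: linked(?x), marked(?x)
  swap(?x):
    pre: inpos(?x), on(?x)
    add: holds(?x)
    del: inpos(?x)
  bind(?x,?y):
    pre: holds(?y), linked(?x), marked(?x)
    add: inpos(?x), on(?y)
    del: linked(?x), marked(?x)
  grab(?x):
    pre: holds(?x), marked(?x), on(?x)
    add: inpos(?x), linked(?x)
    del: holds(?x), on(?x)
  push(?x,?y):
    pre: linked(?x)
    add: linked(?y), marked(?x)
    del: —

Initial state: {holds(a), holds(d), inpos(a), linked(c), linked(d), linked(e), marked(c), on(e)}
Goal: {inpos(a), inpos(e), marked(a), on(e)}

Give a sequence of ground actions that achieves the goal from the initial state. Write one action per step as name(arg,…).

push(e,a); bind(e,a); push(a,c)

1. push(e,a)  →  {holds(a), holds(d), inpos(a), linked(a), linked(c), linked(d), linked(e), marked(c), marked(e), on(e)}
2. bind(e,a)  →  {holds(a), holds(d), inpos(a), inpos(e), linked(a), linked(c), linked(d), marked(c), on(a), on(e)}
3. push(a,c)  →  {holds(a), holds(d), inpos(a), inpos(e), linked(a), linked(c), linked(d), marked(a), marked(c), on(a), on(e)}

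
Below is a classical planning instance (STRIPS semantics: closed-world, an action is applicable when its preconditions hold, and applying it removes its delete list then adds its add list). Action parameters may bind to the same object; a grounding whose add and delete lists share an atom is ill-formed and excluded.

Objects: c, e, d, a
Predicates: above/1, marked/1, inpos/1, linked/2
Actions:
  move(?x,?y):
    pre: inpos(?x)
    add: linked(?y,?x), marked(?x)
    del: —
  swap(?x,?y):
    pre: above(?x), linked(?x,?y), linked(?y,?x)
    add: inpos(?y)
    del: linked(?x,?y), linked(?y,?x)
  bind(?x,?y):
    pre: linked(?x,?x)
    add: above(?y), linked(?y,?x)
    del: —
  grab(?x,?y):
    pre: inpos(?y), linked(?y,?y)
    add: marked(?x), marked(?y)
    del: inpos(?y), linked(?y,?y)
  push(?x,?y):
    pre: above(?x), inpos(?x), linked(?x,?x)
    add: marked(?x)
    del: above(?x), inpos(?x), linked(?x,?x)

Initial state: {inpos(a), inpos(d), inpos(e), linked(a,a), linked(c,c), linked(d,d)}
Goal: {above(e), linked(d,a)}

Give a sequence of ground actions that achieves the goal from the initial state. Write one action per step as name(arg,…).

1. move(a,d)  →  {inpos(a), inpos(d), inpos(e), linked(a,a), linked(c,c), linked(d,a), linked(d,d), marked(a)}
2. bind(c,e)  →  {above(e), inpos(a), inpos(d), inpos(e), linked(a,a), linked(c,c), linked(d,a), linked(d,d), linked(e,c), marked(a)}

move(a,d); bind(c,e)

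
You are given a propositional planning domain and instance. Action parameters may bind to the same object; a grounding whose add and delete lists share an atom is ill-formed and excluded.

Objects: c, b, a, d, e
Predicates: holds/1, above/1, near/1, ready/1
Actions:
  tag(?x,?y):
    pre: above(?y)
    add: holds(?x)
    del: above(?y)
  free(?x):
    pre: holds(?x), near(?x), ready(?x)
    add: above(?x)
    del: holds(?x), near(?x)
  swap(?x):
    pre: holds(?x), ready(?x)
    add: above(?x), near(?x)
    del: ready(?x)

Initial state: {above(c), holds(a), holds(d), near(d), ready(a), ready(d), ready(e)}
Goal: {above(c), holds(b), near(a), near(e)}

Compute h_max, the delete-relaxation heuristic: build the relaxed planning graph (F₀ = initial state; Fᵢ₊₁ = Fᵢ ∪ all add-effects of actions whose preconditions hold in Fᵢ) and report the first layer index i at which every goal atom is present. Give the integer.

F0 = init (7 atoms)
F1 = F0 ∪ {above(a), above(d), holds(b), holds(c), holds(e), near(a)}  (13 atoms)
F2 = F1 ∪ {above(e), near(e)}  (15 atoms)
goal ⊆ F2  ⇒  h_max = 2

2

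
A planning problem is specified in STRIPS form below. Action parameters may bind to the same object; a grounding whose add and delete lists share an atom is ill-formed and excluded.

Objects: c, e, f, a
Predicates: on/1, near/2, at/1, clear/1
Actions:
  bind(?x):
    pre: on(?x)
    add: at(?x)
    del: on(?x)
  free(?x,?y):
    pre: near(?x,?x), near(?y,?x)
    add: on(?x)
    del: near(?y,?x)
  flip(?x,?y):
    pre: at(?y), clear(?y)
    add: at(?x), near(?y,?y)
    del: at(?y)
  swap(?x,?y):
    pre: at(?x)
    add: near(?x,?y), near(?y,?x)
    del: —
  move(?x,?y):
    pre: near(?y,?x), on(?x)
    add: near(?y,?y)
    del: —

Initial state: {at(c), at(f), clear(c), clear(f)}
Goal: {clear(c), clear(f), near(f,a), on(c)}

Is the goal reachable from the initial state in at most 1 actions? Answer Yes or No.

1. flip(e,c)  →  {at(e), at(f), clear(c), clear(f), near(c,c)}
2. free(c,c)  →  {at(e), at(f), clear(c), clear(f), on(c)}
3. swap(f,a)  →  {at(e), at(f), clear(c), clear(f), near(a,f), near(f,a), on(c)}
optimal plan length = 3; 3 > 1

No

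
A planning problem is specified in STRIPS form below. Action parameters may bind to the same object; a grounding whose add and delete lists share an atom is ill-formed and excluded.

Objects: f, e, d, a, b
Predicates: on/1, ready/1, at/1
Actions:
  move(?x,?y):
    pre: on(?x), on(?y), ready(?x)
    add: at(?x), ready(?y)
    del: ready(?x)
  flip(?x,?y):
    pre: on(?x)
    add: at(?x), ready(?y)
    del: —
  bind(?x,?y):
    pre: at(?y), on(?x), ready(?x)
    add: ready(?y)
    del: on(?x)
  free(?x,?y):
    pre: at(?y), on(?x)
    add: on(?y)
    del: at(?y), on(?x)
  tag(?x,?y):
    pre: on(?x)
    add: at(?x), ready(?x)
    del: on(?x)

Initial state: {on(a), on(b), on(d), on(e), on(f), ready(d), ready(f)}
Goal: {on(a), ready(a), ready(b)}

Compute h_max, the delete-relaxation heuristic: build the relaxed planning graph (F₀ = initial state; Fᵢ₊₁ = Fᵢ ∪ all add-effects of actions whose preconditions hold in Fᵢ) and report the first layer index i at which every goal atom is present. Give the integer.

1

F0 = init (7 atoms)
F1 = F0 ∪ {at(a), at(b), at(d), at(e), at(f), ready(a), ready(b), ready(e)}  (15 atoms)
goal ⊆ F1  ⇒  h_max = 1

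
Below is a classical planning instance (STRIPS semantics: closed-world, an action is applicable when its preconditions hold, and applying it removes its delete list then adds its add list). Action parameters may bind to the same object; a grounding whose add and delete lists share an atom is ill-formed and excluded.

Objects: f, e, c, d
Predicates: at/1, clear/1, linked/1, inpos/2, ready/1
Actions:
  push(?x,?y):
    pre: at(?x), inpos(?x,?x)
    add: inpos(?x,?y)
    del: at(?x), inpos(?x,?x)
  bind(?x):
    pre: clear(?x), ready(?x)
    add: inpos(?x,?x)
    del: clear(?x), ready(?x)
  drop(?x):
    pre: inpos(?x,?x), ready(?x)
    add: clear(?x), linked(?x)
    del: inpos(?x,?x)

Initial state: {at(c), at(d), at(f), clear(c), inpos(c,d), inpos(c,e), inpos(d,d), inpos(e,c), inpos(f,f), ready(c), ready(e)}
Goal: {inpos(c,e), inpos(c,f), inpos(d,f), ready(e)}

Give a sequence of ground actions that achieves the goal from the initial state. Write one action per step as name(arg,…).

1. push(d,f)  →  {at(c), at(f), clear(c), inpos(c,d), inpos(c,e), inpos(d,f), inpos(e,c), inpos(f,f), ready(c), ready(e)}
2. bind(c)  →  {at(c), at(f), inpos(c,c), inpos(c,d), inpos(c,e), inpos(d,f), inpos(e,c), inpos(f,f), ready(e)}
3. push(c,f)  →  {at(f), inpos(c,d), inpos(c,e), inpos(c,f), inpos(d,f), inpos(e,c), inpos(f,f), ready(e)}

push(d,f); bind(c); push(c,f)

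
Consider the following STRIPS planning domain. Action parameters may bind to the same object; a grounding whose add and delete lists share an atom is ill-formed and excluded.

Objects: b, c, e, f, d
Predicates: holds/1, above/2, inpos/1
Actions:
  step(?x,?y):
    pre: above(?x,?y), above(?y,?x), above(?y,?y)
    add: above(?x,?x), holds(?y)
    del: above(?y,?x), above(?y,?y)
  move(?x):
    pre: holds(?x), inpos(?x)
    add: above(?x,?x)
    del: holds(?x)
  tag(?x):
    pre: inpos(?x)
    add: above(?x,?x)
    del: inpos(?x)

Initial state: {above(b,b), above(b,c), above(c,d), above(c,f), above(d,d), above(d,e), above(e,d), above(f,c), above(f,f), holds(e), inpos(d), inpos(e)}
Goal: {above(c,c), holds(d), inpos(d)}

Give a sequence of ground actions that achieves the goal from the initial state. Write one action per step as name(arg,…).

step(c,f); step(e,d)

1. step(c,f)  →  {above(b,b), above(b,c), above(c,c), above(c,d), above(c,f), above(d,d), above(d,e), above(e,d), holds(e), holds(f), inpos(d), inpos(e)}
2. step(e,d)  →  {above(b,b), above(b,c), above(c,c), above(c,d), above(c,f), above(e,d), above(e,e), holds(d), holds(e), holds(f), inpos(d), inpos(e)}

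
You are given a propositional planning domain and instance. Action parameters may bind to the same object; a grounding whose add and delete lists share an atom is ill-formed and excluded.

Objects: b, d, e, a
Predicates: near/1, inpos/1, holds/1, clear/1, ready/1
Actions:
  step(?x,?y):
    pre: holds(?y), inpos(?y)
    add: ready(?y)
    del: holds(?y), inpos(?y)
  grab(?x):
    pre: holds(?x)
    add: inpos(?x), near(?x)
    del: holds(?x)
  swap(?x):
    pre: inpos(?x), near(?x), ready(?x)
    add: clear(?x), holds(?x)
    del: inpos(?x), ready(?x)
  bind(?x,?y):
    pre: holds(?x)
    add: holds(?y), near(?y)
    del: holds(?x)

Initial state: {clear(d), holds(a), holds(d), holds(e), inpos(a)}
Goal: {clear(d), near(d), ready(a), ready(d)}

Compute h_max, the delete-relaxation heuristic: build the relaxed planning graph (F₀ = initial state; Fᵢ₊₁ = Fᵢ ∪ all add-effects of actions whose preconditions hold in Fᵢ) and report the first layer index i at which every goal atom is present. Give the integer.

F0 = init (5 atoms)
F1 = F0 ∪ {holds(b), inpos(d), inpos(e), near(a), near(b), near(d), near(e), ready(a)}  (13 atoms)
F2 = F1 ∪ {clear(a), inpos(b), ready(d), ready(e)}  (17 atoms)
goal ⊆ F2  ⇒  h_max = 2

2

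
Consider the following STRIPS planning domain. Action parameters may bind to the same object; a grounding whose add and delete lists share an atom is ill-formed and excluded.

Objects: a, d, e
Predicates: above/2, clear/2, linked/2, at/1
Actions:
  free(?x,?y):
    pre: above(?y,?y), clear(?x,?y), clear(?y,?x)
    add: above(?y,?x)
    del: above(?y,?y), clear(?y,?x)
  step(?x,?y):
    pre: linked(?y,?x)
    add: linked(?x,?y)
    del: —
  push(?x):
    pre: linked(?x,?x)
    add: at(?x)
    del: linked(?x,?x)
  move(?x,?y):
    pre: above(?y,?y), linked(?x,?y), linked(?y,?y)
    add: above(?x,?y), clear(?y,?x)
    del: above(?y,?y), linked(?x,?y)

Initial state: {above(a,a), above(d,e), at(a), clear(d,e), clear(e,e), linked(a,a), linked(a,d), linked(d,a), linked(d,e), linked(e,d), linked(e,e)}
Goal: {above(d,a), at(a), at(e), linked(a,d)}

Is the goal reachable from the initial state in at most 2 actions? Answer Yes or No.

Yes

1. push(e)  →  {above(a,a), above(d,e), at(a), at(e), clear(d,e), clear(e,e), linked(a,a), linked(a,d), linked(d,a), linked(d,e), linked(e,d)}
2. move(d,a)  →  {above(d,a), above(d,e), at(a), at(e), clear(a,d), clear(d,e), clear(e,e), linked(a,a), linked(a,d), linked(d,e), linked(e,d)}
optimal plan length = 2; 2 ≤ 2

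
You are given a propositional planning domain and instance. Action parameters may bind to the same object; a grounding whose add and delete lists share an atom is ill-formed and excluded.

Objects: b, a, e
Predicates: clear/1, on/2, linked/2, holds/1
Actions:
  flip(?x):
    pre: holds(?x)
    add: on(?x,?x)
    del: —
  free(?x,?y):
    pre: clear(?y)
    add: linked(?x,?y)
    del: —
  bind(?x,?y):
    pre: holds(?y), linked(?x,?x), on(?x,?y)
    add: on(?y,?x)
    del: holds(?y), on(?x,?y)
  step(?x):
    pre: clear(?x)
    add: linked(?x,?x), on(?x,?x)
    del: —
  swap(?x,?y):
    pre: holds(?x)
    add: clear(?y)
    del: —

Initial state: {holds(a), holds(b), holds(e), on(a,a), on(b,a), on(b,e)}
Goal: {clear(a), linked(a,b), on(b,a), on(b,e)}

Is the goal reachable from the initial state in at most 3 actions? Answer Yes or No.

1. swap(b,b)  →  {clear(b), holds(a), holds(b), holds(e), on(a,a), on(b,a), on(b,e)}
2. free(a,b)  →  {clear(b), holds(a), holds(b), holds(e), linked(a,b), on(a,a), on(b,a), on(b,e)}
3. swap(b,a)  →  {clear(a), clear(b), holds(a), holds(b), holds(e), linked(a,b), on(a,a), on(b,a), on(b,e)}
optimal plan length = 3; 3 ≤ 3

Yes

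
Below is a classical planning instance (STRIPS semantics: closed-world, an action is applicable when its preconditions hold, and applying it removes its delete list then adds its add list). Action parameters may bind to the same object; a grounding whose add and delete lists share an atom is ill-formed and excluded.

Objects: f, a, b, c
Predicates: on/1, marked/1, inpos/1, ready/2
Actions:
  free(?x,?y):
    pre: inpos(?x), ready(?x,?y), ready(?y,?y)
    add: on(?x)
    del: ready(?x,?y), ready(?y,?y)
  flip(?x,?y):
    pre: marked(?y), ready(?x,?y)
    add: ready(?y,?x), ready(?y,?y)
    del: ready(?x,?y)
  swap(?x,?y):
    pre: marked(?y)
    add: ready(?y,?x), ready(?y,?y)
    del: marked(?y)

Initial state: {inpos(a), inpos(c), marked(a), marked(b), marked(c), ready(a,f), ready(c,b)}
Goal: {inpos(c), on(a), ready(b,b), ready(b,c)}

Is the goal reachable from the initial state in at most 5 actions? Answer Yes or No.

Yes

1. flip(c,b)  →  {inpos(a), inpos(c), marked(a), marked(b), marked(c), ready(a,f), ready(b,b), ready(b,c)}
2. swap(f,a)  →  {inpos(a), inpos(c), marked(b), marked(c), ready(a,a), ready(a,f), ready(b,b), ready(b,c)}
3. free(a,a)  →  {inpos(a), inpos(c), marked(b), marked(c), on(a), ready(a,f), ready(b,b), ready(b,c)}
optimal plan length = 3; 3 ≤ 5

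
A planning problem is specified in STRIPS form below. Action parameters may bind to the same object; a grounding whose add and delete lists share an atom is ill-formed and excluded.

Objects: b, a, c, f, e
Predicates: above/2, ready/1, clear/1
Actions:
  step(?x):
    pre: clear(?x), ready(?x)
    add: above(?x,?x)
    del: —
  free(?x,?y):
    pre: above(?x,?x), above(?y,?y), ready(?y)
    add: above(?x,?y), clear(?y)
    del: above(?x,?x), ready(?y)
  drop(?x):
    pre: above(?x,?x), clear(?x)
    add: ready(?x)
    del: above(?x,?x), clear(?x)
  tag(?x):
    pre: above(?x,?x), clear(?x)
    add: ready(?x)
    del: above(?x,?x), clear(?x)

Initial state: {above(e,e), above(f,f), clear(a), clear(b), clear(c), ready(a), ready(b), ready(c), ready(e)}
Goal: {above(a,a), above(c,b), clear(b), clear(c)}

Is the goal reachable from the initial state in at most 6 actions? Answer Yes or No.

Yes

1. step(b)  →  {above(b,b), above(e,e), above(f,f), clear(a), clear(b), clear(c), ready(a), ready(b), ready(c), ready(e)}
2. step(a)  →  {above(a,a), above(b,b), above(e,e), above(f,f), clear(a), clear(b), clear(c), ready(a), ready(b), ready(c), ready(e)}
3. step(c)  →  {above(a,a), above(b,b), above(c,c), above(e,e), above(f,f), clear(a), clear(b), clear(c), ready(a), ready(b), ready(c), ready(e)}
4. free(c,b)  →  {above(a,a), above(b,b), above(c,b), above(e,e), above(f,f), clear(a), clear(b), clear(c), ready(a), ready(c), ready(e)}
optimal plan length = 4; 4 ≤ 6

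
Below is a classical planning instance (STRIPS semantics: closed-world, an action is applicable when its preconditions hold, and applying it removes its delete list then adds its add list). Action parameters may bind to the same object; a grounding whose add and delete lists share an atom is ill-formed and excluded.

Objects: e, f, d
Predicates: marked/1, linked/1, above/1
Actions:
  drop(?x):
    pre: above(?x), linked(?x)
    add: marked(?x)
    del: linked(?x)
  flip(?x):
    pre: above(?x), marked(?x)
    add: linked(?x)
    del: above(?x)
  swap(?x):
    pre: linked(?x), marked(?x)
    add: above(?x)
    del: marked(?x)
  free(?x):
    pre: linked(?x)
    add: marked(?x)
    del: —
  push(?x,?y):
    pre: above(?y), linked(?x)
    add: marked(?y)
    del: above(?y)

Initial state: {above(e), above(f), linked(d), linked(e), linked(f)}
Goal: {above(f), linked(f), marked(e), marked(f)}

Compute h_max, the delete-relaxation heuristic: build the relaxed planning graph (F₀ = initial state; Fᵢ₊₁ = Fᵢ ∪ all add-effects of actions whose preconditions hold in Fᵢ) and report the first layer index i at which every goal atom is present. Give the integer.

F0 = init (5 atoms)
F1 = F0 ∪ {marked(d), marked(e), marked(f)}  (8 atoms)
goal ⊆ F1  ⇒  h_max = 1

1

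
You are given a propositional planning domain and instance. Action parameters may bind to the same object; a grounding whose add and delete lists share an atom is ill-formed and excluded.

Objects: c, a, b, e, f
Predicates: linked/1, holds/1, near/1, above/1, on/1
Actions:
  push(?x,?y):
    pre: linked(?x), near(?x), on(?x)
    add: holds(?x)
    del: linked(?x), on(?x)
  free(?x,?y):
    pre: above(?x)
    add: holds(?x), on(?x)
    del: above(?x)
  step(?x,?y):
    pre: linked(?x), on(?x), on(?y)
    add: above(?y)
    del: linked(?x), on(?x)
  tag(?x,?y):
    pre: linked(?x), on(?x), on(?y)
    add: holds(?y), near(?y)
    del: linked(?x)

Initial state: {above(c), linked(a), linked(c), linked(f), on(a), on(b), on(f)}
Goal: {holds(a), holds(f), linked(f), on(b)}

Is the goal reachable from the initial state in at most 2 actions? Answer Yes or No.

1. free(c,c)  →  {holds(c), linked(a), linked(c), linked(f), on(a), on(b), on(c), on(f)}
2. tag(c,a)  →  {holds(a), holds(c), linked(a), linked(f), near(a), on(a), on(b), on(c), on(f)}
3. tag(a,f)  →  {holds(a), holds(c), holds(f), linked(f), near(a), near(f), on(a), on(b), on(c), on(f)}
optimal plan length = 3; 3 > 2

No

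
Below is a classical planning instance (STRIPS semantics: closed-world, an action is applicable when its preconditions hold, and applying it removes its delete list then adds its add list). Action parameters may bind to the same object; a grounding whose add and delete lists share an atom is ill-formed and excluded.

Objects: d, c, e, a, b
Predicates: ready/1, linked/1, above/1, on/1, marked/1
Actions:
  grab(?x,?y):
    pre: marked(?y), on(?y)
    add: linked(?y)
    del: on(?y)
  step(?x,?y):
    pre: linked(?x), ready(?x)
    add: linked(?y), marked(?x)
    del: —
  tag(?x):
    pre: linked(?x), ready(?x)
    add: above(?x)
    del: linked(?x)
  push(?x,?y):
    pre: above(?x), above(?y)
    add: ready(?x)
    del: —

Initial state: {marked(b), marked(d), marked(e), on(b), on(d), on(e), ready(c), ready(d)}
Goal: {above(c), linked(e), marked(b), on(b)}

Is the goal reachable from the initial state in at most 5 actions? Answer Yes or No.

1. grab(d,d)  →  {linked(d), marked(b), marked(d), marked(e), on(b), on(e), ready(c), ready(d)}
2. grab(d,e)  →  {linked(d), linked(e), marked(b), marked(d), marked(e), on(b), ready(c), ready(d)}
3. step(d,c)  →  {linked(c), linked(d), linked(e), marked(b), marked(d), marked(e), on(b), ready(c), ready(d)}
4. tag(c)  →  {above(c), linked(d), linked(e), marked(b), marked(d), marked(e), on(b), ready(c), ready(d)}
optimal plan length = 4; 4 ≤ 5

Yes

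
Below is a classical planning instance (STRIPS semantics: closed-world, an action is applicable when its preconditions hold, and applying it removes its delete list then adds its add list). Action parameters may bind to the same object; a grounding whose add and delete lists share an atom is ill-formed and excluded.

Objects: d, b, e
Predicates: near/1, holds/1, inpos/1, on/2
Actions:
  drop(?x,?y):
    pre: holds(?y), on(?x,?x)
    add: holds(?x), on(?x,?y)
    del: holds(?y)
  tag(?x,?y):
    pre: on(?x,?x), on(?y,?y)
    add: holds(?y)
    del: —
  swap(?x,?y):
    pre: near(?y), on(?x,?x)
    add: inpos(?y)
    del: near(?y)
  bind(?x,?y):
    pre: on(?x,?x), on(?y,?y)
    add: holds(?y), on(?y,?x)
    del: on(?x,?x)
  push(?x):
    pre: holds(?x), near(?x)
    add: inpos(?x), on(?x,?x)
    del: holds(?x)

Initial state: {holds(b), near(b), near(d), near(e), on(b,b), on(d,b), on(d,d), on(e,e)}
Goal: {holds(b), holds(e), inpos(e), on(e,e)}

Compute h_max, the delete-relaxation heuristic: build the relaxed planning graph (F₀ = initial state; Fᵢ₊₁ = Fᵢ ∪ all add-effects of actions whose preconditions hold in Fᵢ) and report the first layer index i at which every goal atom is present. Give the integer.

F0 = init (8 atoms)
F1 = F0 ∪ {holds(d), holds(e), inpos(b), inpos(d), inpos(e), on(b,d), on(b,e), on(d,e), on(e,b), on(e,d)}  (18 atoms)
goal ⊆ F1  ⇒  h_max = 1

1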